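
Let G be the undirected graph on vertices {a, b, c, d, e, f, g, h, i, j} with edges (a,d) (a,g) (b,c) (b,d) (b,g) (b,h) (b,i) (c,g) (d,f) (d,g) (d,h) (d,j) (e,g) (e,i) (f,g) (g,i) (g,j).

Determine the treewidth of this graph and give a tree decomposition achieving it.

The largest bag has 3 vertices, giving width 2; this decomposition certifies tw(G) ≤ 2. Conversely, {d, g, j} is a clique of size 3, and the vertices of any clique must share a bag in every tree decomposition; so some bag has ≥ 3 vertices and tw(G) ≥ 2. Therefore the treewidth is 2.

Treewidth 2.
One such decomposition:
Bags: B1 = {b, d, h}  B2 = {b, d, g}  B3 = {a, d, g}  B4 = {b, g, i}  B5 = {d, g, j}  B6 = {e, g, i}  B7 = {b, c, g}  B8 = {d, f, g}
Tree: B1–B2, B2–B3, B2–B4, B2–B5, B4–B6, B4–B7, B2–B8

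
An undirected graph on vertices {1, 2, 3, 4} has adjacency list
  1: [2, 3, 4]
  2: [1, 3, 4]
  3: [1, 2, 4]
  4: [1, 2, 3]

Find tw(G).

3

A width-3 tree decomposition is:
Bags: B1 = {1, 2, 3, 4}
Tree: (single bag)
With just one bag of size 4, the width is 4 − 1 = 3, so tw(G) ≤ 3. Conversely, {1, 2, 3, 4} is a clique of size 4, and the vertices of any clique must share a bag in every tree decomposition; so some bag has ≥ 4 vertices and tw(G) ≥ 3. Therefore the treewidth is 3.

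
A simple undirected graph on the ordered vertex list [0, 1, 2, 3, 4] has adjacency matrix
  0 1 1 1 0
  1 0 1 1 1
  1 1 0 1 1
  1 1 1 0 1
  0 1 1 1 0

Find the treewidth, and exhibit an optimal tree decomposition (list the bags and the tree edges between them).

Every bag has size at most 4, so the width is 4 − 1 = 3 and tw(G) ≤ 3. On the other hand G contains the 4-clique {0, 1, 2, 3}. A clique must lie in a single bag of any decomposition, so no decomposition can have width below 3. Combining the bounds, tw(G) = 3.

Treewidth 3.
Bags: B1 = {0, 1, 2, 3}  B2 = {1, 2, 3, 4}
Tree: B1–B2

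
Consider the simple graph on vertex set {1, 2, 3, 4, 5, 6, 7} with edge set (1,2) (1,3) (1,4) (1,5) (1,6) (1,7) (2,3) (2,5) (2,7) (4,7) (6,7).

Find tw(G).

2

A width-2 tree decomposition is:
Bags: B1 = {1, 2, 7}  B2 = {1, 6, 7}  B3 = {1, 2, 5}  B4 = {1, 4, 7}  B5 = {1, 2, 3}
Tree: B1–B2, B1–B3, B2–B4, B1–B5
Every bag has size at most 3, so the width is 3 − 1 = 2 and tw(G) ≤ 2. On the other hand G contains the 3-clique {1, 2, 3}. A clique must lie in a single bag of any decomposition, so no decomposition can have width below 2. Combining the bounds, tw(G) = 2.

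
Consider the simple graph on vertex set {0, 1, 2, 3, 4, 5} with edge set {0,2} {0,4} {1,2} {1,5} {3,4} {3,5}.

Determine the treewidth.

2

A width-2 tree decomposition is:
Bags: B1 = {0, 2, 4}  B2 = {1, 2, 4}  B3 = {1, 4, 5}  B4 = {3, 4, 5}
Tree: B1–B2, B2–B3, B3–B4
The largest bag has 3 vertices, giving width 2; this decomposition certifies tw(G) ≤ 2. The edges 4–0–2–1–5–3–4 form a cycle, so G is not a tree and its treewidth is at least 2. Combining the bounds, tw(G) = 2.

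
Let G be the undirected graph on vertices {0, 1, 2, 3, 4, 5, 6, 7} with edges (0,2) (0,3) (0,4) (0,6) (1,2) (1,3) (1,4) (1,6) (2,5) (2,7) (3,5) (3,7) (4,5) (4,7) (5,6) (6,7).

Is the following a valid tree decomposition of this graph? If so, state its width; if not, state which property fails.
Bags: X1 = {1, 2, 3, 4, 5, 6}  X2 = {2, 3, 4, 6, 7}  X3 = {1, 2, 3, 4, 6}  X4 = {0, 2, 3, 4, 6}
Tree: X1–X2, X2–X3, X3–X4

No — bags containing vertex 1 are not connected in the tree.

A tree decomposition must satisfy three properties: every vertex lies in some bag; for every edge, both endpoints lie together in some bag; and for every vertex, the bags containing it form a connected subtree. Here bags containing vertex 1 are not connected in the tree, so the decomposition is invalid.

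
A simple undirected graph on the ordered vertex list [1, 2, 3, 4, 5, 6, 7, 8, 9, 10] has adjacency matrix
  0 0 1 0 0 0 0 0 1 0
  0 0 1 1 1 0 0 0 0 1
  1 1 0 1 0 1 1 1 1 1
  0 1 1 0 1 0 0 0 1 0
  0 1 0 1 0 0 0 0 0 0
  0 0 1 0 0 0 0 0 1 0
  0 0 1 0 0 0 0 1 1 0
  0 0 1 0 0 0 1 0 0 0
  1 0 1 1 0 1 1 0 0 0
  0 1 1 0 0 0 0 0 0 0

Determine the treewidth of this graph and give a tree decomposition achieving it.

Every bag has size at most 3, so the width is 3 − 1 = 2 and tw(G) ≤ 2. On the other hand G contains the 3-clique {3, 7, 8}. A clique must lie in a single bag of any decomposition, so no decomposition can have width below 2. Therefore the treewidth is 2.

Treewidth 2.
One such decomposition:
Bags: B1 = {3, 6, 9}  B2 = {3, 7, 9}  B3 = {3, 7, 8}  B4 = {3, 4, 9}  B5 = {2, 3, 4}  B6 = {2, 3, 10}  B7 = {1, 3, 9}  B8 = {2, 4, 5}
Tree: B1–B2, B2–B3, B1–B4, B4–B5, B5–B6, B2–B7, B5–B8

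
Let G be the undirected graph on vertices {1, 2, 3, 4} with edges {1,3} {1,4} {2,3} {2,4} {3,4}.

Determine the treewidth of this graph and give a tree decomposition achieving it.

The largest bag has 3 vertices, giving width 2; this decomposition certifies tw(G) ≤ 2. For the lower bound, the 3 vertices {1, 3, 4} are pairwise adjacent, and any tree decomposition puts a clique entirely inside one bag — forcing width ≥ 2. Combining the bounds, tw(G) = 2.

Treewidth 2.
Bags: B1 = {1, 3, 4}  B2 = {2, 3, 4}
Tree: B1–B2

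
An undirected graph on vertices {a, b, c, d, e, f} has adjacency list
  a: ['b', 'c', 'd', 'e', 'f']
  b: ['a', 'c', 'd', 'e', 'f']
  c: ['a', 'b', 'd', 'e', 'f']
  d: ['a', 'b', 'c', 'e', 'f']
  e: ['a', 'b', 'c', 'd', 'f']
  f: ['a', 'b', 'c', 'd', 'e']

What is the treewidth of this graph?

A width-5 tree decomposition is:
Bags: B1 = {a, b, c, d, e, f}
Tree: (single bag)
With just one bag of size 6, the width is 6 − 1 = 5, so tw(G) ≤ 5. Conversely, {a, b, c, d, e, f} is a clique of size 6, and the vertices of any clique must share a bag in every tree decomposition; so some bag has ≥ 6 vertices and tw(G) ≥ 5. Combining the bounds, tw(G) = 5.

5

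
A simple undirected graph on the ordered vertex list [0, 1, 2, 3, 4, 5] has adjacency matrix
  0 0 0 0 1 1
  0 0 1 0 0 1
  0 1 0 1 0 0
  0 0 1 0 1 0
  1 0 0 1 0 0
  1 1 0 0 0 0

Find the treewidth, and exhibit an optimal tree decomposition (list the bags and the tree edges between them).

Every bag has size at most 3, so the width is 3 − 1 = 2 and tw(G) ≤ 2. Since 2–1–5–0–4–3–2 is a cycle in G, G is not acyclic. Forests are exactly the graphs of treewidth ≤ 1, so tw(G) ≥ 2. The upper and lower bounds meet at 2, so that is the treewidth.

Treewidth 2.
One such decomposition:
Bags: B1 = {1, 2, 5}  B2 = {0, 2, 5}  B3 = {0, 2, 4}  B4 = {2, 3, 4}
Tree: B1–B2, B2–B3, B3–B4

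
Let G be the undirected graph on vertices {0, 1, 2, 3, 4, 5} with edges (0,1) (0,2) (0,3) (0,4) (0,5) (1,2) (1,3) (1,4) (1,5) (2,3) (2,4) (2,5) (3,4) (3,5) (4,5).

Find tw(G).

A width-5 tree decomposition is:
Bags: B1 = {0, 1, 2, 3, 4, 5}
Tree: (single bag)
With just one bag of size 6, the width is 6 − 1 = 5, so tw(G) ≤ 5. For the lower bound, the 6 vertices {0, 1, 2, 3, 4, 5} are pairwise adjacent, and any tree decomposition puts a clique entirely inside one bag — forcing width ≥ 5. Hence tw(G) = 5 exactly.

5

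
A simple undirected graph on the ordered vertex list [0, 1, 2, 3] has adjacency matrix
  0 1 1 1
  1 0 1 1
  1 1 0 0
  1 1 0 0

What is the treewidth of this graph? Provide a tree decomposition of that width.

Each bag holds 3 vertices, so the decomposition has width 2, which upper-bounds the treewidth. For the lower bound, the 3 vertices {0, 1, 2} are pairwise adjacent, and any tree decomposition puts a clique entirely inside one bag — forcing width ≥ 2. Therefore the treewidth is 2.

Treewidth 2.
One such decomposition:
Bags: B1 = {0, 1, 2}  B2 = {0, 1, 3}
Tree: B1–B2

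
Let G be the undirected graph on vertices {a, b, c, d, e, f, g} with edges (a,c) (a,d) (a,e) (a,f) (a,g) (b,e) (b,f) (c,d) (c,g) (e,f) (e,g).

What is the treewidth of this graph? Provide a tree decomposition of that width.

Treewidth 2.
One such decomposition:
Bags: B1 = {a, c, g}  B2 = {a, e, g}  B3 = {a, c, d}  B4 = {a, e, f}  B5 = {b, e, f}
Tree: B1–B2, B1–B3, B2–B4, B4–B5

Each bag holds 3 vertices, so the decomposition has width 2, which upper-bounds the treewidth. On the other hand G contains the 3-clique {a, c, d}. A clique must lie in a single bag of any decomposition, so no decomposition can have width below 2. Therefore the treewidth is 2.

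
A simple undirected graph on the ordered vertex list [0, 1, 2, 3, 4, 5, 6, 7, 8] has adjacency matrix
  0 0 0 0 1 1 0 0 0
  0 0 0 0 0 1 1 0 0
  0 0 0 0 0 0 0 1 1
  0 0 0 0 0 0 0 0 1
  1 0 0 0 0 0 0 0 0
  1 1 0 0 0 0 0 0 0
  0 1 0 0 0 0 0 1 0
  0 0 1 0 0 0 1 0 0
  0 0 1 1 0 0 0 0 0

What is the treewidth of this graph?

1

A width-1 tree decomposition is:
Bags: B1 = {0, 4}  B2 = {0, 5}  B3 = {1, 5}  B4 = {1, 6}  B5 = {6, 7}  B6 = {2, 7}  B7 = {2, 8}  B8 = {3, 8}
Tree: B1–B2, B2–B3, B3–B4, B4–B5, B5–B6, B6–B7, B7–B8
Every bag has size at most 2, so the width is 2 − 1 = 1 and tw(G) ≤ 1. Any graph with an edge has treewidth ≥ 1, and G has the edge 4–0. The upper and lower bounds meet at 1, so that is the treewidth.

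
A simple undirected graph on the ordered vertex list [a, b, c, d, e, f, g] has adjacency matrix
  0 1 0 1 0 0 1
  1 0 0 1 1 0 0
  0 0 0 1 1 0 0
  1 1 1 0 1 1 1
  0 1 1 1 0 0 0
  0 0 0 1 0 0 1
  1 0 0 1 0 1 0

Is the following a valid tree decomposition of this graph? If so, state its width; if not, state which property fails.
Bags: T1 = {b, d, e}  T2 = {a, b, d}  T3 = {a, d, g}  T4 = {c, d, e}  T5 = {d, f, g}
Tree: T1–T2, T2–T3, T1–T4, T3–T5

Every vertex of G appears in some bag (union = {a, b, c, d, e, f, g}); every edge is covered by a bag; and for each vertex v the set of bags containing v is connected in the bag tree. The decomposition is therefore valid. The largest bag has 3 vertices, so the width is 2.

Yes; width 2.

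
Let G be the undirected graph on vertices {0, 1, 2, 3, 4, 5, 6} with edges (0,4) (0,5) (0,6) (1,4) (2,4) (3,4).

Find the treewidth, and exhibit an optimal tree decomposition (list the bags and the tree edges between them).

Treewidth 1.
Bags: B1 = {2, 4}  B2 = {1, 4}  B3 = {0, 4}  B4 = {0, 6}  B5 = {3, 4}  B6 = {0, 5}
Tree: B1–B2, B1–B3, B3–B4, B2–B5, B3–B6

The largest bag has 2 vertices, giving width 1; this decomposition certifies tw(G) ≤ 1. G has an edge, so its treewidth is at least 1. The upper and lower bounds meet at 1, so that is the treewidth.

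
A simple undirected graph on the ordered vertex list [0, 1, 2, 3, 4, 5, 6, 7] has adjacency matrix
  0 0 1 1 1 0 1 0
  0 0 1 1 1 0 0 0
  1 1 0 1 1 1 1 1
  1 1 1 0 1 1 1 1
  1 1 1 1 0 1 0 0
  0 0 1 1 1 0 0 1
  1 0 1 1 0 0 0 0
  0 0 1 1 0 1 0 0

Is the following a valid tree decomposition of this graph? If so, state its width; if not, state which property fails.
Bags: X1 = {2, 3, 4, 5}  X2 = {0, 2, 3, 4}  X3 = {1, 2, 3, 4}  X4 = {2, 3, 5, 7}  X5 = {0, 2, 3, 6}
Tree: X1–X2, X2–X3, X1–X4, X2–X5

Checking the three conditions: (i) the bags cover all of {0, 1, 2, 3, 4, 5, 6, 7}; (ii) for each edge, some bag contains both endpoints; (iii) the bags containing any fixed vertex form a subtree. All hold, so the decomposition is valid with width 4 − 1 = 3.

Yes; width 3.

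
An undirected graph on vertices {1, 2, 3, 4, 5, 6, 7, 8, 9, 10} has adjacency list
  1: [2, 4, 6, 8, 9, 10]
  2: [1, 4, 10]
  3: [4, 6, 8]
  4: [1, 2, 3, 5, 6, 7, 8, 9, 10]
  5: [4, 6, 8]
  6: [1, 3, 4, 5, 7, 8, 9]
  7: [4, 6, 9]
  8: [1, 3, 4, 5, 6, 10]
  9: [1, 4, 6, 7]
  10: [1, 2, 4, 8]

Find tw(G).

3

A width-3 tree decomposition is:
Bags: B1 = {1, 4, 6, 9}  B2 = {1, 4, 6, 8}  B3 = {1, 4, 8, 10}  B4 = {1, 2, 4, 10}  B5 = {3, 4, 6, 8}  B6 = {4, 5, 6, 8}  B7 = {4, 6, 7, 9}
Tree: B1–B2, B2–B3, B3–B4, B2–B5, B2–B6, B1–B7
The largest bag has 4 vertices, giving width 3; this decomposition certifies tw(G) ≤ 3. For the lower bound, the 4 vertices {1, 2, 4, 10} are pairwise adjacent, and any tree decomposition puts a clique entirely inside one bag — forcing width ≥ 3. Hence tw(G) = 3 exactly.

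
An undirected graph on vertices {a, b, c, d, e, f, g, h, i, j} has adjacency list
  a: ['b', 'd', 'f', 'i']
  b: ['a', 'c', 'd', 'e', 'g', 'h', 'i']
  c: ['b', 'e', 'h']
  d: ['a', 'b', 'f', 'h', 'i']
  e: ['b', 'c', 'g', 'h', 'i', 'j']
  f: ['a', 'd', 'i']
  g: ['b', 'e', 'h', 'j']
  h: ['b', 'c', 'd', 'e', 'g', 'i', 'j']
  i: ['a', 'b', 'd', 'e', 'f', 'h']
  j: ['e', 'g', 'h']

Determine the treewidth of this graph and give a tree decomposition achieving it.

Each bag holds 4 vertices, so the decomposition has width 3, which upper-bounds the treewidth. On the other hand G contains the 4-clique {a, d, f, i}. A clique must lie in a single bag of any decomposition, so no decomposition can have width below 3. Therefore the treewidth is 3.

Treewidth 3.
One optimal decomposition is:
Bags: B1 = {b, e, h, i}  B2 = {b, e, g, h}  B3 = {b, d, h, i}  B4 = {a, b, d, i}  B5 = {a, d, f, i}  B6 = {b, c, e, h}  B7 = {e, g, h, j}
Tree: B1–B2, B1–B3, B3–B4, B4–B5, B2–B6, B2–B7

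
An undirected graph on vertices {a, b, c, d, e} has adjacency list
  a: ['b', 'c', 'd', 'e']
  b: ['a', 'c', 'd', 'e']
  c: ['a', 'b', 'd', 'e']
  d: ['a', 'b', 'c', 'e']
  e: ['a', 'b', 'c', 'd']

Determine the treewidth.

4

A width-4 tree decomposition is:
Bags: B1 = {a, b, c, d, e}
Tree: (single bag)
With just one bag of size 5, the width is 5 − 1 = 4, so tw(G) ≤ 4. Conversely, {a, b, c, d, e} is a clique of size 5, and the vertices of any clique must share a bag in every tree decomposition; so some bag has ≥ 5 vertices and tw(G) ≥ 4. Combining the bounds, tw(G) = 4.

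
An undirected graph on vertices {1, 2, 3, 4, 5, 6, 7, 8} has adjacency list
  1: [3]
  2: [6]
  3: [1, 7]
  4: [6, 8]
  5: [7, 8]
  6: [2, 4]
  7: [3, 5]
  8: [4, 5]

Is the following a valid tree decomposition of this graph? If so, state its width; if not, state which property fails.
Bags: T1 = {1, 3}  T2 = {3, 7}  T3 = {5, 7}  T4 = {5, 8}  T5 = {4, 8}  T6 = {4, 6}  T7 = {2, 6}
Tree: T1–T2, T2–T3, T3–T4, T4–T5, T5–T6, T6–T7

Vertex coverage: the bags together contain {1, 2, 3, 4, 5, 6, 7, 8}, the full vertex set. Edge coverage: each edge of G has both endpoints in at least one bag. Running intersection: for every vertex, the bags containing it form a connected subtree. All three properties hold, so this is a valid tree decomposition of width max|bag| − 1 = 1, and hence tw(G) ≤ 1.

Yes; width 1.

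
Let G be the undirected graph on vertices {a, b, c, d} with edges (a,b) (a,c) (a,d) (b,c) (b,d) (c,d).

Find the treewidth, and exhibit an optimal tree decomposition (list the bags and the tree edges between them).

Treewidth 3.
One optimal decomposition is:
Bags: B1 = {a, b, c, d}
Tree: (single bag)

A single bag containing all 4 vertices is trivially a valid decomposition of width 3. On the other hand G contains the 4-clique {a, b, c, d}. A clique must lie in a single bag of any decomposition, so no decomposition can have width below 3. Hence tw(G) = 3 exactly.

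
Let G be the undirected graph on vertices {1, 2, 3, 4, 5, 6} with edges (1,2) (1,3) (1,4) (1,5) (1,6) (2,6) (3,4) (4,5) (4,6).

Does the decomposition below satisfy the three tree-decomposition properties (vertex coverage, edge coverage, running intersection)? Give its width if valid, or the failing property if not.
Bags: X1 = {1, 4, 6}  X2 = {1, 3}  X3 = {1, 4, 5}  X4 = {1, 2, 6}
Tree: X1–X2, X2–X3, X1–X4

A tree decomposition must satisfy three properties: every vertex lies in some bag; for every edge, both endpoints lie together in some bag; and for every vertex, the bags containing it form a connected subtree. Here edge (4,3) lies in no bag, so the decomposition is invalid.

No — edge (4,3) lies in no bag.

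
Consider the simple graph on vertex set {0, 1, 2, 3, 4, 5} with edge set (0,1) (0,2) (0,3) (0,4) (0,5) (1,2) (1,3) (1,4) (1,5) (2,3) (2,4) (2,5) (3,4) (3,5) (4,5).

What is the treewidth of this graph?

A width-5 tree decomposition is:
Bags: B1 = {0, 1, 2, 3, 4, 5}
Tree: (single bag)
With just one bag of size 6, the width is 6 − 1 = 5, so tw(G) ≤ 5. On the other hand G contains the 6-clique {0, 1, 2, 3, 4, 5}. A clique must lie in a single bag of any decomposition, so no decomposition can have width below 5. The upper and lower bounds meet at 5, so that is the treewidth.

5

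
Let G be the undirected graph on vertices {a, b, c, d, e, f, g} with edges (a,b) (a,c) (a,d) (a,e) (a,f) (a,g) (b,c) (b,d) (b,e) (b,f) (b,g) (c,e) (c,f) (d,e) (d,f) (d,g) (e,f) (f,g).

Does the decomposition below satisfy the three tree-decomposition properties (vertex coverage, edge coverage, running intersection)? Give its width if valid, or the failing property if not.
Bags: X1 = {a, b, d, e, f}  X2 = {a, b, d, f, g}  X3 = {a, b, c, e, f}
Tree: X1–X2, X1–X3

Yes; width 4.

Every vertex of G appears in some bag (union = {a, b, c, d, e, f, g}); every edge is covered by a bag; and for each vertex v the set of bags containing v is connected in the bag tree. The decomposition is therefore valid. The largest bag has 5 vertices, so the width is 4.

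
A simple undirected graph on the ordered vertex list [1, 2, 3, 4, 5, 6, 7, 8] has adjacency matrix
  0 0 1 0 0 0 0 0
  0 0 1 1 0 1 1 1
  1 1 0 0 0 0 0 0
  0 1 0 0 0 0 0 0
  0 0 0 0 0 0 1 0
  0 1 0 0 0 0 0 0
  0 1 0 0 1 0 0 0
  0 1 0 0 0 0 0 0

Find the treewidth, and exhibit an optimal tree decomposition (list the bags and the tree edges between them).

The largest bag has 2 vertices, giving width 1; this decomposition certifies tw(G) ≤ 1. G has an edge, so its treewidth is at least 1. The upper and lower bounds meet at 1, so that is the treewidth.

Treewidth 1.
Bags: B1 = {2, 3}  B2 = {2, 7}  B3 = {2, 8}  B4 = {5, 7}  B5 = {2, 6}  B6 = {2, 4}  B7 = {1, 3}
Tree: B1–B2, B2–B3, B2–B4, B3–B5, B5–B6, B1–B7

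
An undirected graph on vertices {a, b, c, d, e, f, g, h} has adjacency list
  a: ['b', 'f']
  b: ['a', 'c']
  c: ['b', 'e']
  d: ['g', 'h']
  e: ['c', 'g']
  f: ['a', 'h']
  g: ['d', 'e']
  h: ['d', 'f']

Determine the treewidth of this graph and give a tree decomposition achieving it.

Each bag holds 3 vertices, so the decomposition has width 2, which upper-bounds the treewidth. For the lower bound, G contains the cycle c–e–g–d–h–f–a–b–c, so G is not a forest; only forests have treewidth ≤ 1, hence tw(G) ≥ 2. Therefore the treewidth is 2.

Treewidth 2.
Bags: B1 = {c, e, g}  B2 = {c, d, g}  B3 = {c, d, h}  B4 = {c, f, h}  B5 = {a, c, f}  B6 = {a, b, c}
Tree: B1–B2, B2–B3, B3–B4, B4–B5, B5–B6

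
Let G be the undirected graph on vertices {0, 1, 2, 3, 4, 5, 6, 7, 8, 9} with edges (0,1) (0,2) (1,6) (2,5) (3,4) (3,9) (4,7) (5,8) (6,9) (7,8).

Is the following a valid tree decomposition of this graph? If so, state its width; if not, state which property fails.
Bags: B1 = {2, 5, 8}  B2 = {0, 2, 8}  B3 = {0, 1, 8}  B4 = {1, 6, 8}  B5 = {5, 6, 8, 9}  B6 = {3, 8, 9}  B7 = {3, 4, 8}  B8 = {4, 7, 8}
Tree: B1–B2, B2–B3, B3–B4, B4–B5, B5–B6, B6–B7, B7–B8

A tree decomposition must satisfy three properties: every vertex lies in some bag; for every edge, both endpoints lie together in some bag; and for every vertex, the bags containing it form a connected subtree. Here bags containing vertex 5 are not connected in the tree, so the decomposition is invalid.

No — bags containing vertex 5 are not connected in the tree.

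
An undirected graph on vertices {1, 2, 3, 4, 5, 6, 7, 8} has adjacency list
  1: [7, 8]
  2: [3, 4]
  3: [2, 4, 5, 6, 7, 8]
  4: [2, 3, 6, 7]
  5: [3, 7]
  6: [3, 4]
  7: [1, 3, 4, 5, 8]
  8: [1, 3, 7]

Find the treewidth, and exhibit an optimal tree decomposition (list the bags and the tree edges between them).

Every bag has size at most 3, so the width is 3 − 1 = 2 and tw(G) ≤ 2. On the other hand G contains the 3-clique {1, 7, 8}. A clique must lie in a single bag of any decomposition, so no decomposition can have width below 2. The upper and lower bounds meet at 2, so that is the treewidth.

Treewidth 2.
One optimal decomposition is:
Bags: B1 = {3, 5, 7}  B2 = {3, 4, 7}  B3 = {3, 4, 6}  B4 = {3, 7, 8}  B5 = {1, 7, 8}  B6 = {2, 3, 4}
Tree: B1–B2, B2–B3, B2–B4, B4–B5, B3–B6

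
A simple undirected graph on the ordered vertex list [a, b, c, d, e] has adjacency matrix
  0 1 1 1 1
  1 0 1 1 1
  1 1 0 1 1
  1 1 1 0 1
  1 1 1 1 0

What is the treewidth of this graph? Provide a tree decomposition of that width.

With just one bag of size 5, the width is 5 − 1 = 4, so tw(G) ≤ 4. Conversely, {a, b, c, d, e} is a clique of size 5, and the vertices of any clique must share a bag in every tree decomposition; so some bag has ≥ 5 vertices and tw(G) ≥ 4. Therefore the treewidth is 4.

Treewidth 4.
One optimal decomposition is:
Bags: B1 = {a, b, c, d, e}
Tree: (single bag)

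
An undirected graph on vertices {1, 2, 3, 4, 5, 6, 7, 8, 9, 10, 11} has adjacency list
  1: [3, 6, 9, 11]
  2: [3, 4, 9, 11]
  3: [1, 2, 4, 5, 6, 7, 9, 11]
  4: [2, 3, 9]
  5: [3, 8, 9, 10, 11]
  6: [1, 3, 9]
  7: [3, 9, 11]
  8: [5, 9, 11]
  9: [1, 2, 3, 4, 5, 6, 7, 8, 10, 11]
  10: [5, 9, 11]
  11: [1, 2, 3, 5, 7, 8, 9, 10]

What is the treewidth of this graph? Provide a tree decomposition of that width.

Each bag holds 4 vertices, so the decomposition has width 3, which upper-bounds the treewidth. For the lower bound, the 4 vertices {5, 8, 9, 11} are pairwise adjacent, and any tree decomposition puts a clique entirely inside one bag — forcing width ≥ 3. Hence tw(G) = 3 exactly.

Treewidth 3.
Bags: B1 = {1, 3, 9, 11}  B2 = {1, 3, 6, 9}  B3 = {2, 3, 9, 11}  B4 = {3, 5, 9, 11}  B5 = {3, 7, 9, 11}  B6 = {2, 3, 4, 9}  B7 = {5, 9, 10, 11}  B8 = {5, 8, 9, 11}
Tree: B1–B2, B1–B3, B1–B4, B3–B5, B3–B6, B4–B7, B7–B8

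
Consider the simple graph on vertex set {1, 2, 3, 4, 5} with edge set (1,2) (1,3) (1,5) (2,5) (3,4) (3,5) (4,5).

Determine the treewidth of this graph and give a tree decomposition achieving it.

Each bag holds 3 vertices, so the decomposition has width 2, which upper-bounds the treewidth. Conversely, {1, 2, 5} is a clique of size 3, and the vertices of any clique must share a bag in every tree decomposition; so some bag has ≥ 3 vertices and tw(G) ≥ 2. Hence tw(G) = 2 exactly.

Treewidth 2.
One such decomposition:
Bags: B1 = {1, 2, 5}  B2 = {1, 3, 5}  B3 = {3, 4, 5}
Tree: B1–B2, B2–B3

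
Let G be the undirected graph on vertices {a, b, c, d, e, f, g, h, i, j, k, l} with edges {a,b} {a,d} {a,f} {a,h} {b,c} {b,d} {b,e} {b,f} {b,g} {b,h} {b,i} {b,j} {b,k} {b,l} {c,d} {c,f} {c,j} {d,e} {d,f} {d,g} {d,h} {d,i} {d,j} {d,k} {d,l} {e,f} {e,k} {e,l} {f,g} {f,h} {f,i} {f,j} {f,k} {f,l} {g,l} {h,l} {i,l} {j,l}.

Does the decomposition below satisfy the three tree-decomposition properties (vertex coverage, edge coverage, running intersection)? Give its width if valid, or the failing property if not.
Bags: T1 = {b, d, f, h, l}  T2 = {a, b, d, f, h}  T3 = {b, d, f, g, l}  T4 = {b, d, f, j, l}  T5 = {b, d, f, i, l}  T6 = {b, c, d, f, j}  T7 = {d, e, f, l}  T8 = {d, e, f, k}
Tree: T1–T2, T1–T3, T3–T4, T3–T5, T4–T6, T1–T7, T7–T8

A tree decomposition must satisfy three properties: every vertex lies in some bag; for every edge, both endpoints lie together in some bag; and for every vertex, the bags containing it form a connected subtree. Here edge (b,e) lies in no bag, so the decomposition is invalid.

No — edge (b,e) lies in no bag.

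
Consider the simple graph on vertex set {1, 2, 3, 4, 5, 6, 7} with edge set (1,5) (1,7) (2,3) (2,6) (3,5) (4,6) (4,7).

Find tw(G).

2

A width-2 tree decomposition is:
Bags: B1 = {2, 3, 5}  B2 = {2, 5, 6}  B3 = {4, 5, 6}  B4 = {4, 5, 7}  B5 = {1, 5, 7}
Tree: B1–B2, B2–B3, B3–B4, B4–B5
Each bag holds 3 vertices, so the decomposition has width 2, which upper-bounds the treewidth. For the lower bound, G contains the cycle 5–3–2–6–4–7–1–5, so G is not a forest; only forests have treewidth ≤ 1, hence tw(G) ≥ 2. Hence tw(G) = 2 exactly.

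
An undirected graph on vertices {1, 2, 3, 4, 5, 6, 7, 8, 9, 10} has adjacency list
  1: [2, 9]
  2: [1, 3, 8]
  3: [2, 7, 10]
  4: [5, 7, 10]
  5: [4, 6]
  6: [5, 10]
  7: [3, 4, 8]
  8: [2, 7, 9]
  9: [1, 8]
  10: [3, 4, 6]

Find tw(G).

A width-2 tree decomposition is:
Bags: B1 = {5, 6, 10}  B2 = {4, 5, 10}  B3 = {3, 4, 10}  B4 = {3, 4, 7}  B5 = {2, 3, 7}  B6 = {2, 7, 8}  B7 = {1, 2, 8}  B8 = {1, 8, 9}
Tree: B1–B2, B2–B3, B3–B4, B4–B5, B5–B6, B6–B7, B7–B8
Each bag holds 3 vertices, so the decomposition has width 2, which upper-bounds the treewidth. The edges 6–5–4–10–6 form a cycle, so G is not a tree and its treewidth is at least 2. The upper and lower bounds meet at 2, so that is the treewidth.

2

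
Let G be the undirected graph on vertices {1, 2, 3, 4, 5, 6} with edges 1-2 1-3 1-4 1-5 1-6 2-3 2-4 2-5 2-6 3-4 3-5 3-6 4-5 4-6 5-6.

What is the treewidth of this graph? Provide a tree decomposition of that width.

Treewidth 5.
One such decomposition:
Bags: B1 = {1, 2, 3, 4, 5, 6}
Tree: (single bag)

With just one bag of size 6, the width is 6 − 1 = 5, so tw(G) ≤ 5. On the other hand G contains the 6-clique {1, 2, 3, 4, 5, 6}. A clique must lie in a single bag of any decomposition, so no decomposition can have width below 5. The upper and lower bounds meet at 5, so that is the treewidth.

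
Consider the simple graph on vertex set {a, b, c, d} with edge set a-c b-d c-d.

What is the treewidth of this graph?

A width-1 tree decomposition is:
Bags: B1 = {b, d}  B2 = {c, d}  B3 = {a, c}
Tree: B1–B2, B2–B3
Every bag has size at most 2, so the width is 2 − 1 = 1 and tw(G) ≤ 1. G has an edge, so its treewidth is at least 1. The upper and lower bounds meet at 1, so that is the treewidth.

1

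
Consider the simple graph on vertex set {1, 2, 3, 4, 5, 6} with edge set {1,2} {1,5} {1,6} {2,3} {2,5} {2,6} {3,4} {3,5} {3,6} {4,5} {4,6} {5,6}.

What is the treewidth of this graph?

3

A width-3 tree decomposition is:
Bags: B1 = {2, 3, 5, 6}  B2 = {3, 4, 5, 6}  B3 = {1, 2, 5, 6}
Tree: B1–B2, B1–B3
Every bag has size at most 4, so the width is 4 − 1 = 3 and tw(G) ≤ 3. For the lower bound, the 4 vertices {1, 2, 5, 6} are pairwise adjacent, and any tree decomposition puts a clique entirely inside one bag — forcing width ≥ 3. Therefore the treewidth is 3.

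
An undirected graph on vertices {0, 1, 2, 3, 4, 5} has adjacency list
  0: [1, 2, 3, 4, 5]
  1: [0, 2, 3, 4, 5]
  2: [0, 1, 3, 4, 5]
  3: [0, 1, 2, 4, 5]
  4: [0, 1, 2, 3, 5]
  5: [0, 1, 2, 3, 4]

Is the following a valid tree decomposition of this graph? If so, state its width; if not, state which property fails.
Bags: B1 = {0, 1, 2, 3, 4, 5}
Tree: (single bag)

Vertex coverage: the bags together contain {0, 1, 2, 3, 4, 5}, the full vertex set. Edge coverage: each edge of G has both endpoints in at least one bag. Running intersection: for every vertex, the bags containing it form a connected subtree. All three properties hold, so this is a valid tree decomposition of width max|bag| − 1 = 5, and hence tw(G) ≤ 5.

Yes; width 5.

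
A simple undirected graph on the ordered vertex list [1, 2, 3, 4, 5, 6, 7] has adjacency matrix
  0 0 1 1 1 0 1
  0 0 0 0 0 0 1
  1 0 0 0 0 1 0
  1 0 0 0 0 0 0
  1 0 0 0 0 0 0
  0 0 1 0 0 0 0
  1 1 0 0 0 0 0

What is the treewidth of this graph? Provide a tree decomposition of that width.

The largest bag has 2 vertices, giving width 1; this decomposition certifies tw(G) ≤ 1. Since G has at least one edge (e.g. 1–4), it is not an edgeless graph, so tw(G) ≥ 1. Therefore the treewidth is 1.

Treewidth 1.
One such decomposition:
Bags: B1 = {1, 4}  B2 = {1, 7}  B3 = {2, 7}  B4 = {1, 3}  B5 = {1, 5}  B6 = {3, 6}
Tree: B1–B2, B2–B3, B2–B4, B2–B5, B4–B6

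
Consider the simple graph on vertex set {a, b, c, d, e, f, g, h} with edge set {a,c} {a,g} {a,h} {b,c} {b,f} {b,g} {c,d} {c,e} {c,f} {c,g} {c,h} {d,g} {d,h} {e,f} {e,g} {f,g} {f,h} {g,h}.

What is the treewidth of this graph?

A width-3 tree decomposition is:
Bags: B1 = {a, c, g, h}  B2 = {c, f, g, h}  B3 = {b, c, f, g}  B4 = {c, e, f, g}  B5 = {c, d, g, h}
Tree: B1–B2, B2–B3, B2–B4, B1–B5
Each bag holds 4 vertices, so the decomposition has width 3, which upper-bounds the treewidth. For the lower bound, the 4 vertices {c, d, g, h} are pairwise adjacent, and any tree decomposition puts a clique entirely inside one bag — forcing width ≥ 3. The upper and lower bounds meet at 3, so that is the treewidth.

3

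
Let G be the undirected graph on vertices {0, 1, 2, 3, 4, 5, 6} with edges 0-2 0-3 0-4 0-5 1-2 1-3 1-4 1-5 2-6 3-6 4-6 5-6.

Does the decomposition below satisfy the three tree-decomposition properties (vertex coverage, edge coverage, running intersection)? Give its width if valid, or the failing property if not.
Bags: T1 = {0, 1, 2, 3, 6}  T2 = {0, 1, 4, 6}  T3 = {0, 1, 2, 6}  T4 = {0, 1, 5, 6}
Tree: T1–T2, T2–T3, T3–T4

No — bags containing vertex 2 are not connected in the tree.

A tree decomposition must satisfy three properties: every vertex lies in some bag; for every edge, both endpoints lie together in some bag; and for every vertex, the bags containing it form a connected subtree. Here bags containing vertex 2 are not connected in the tree, so the decomposition is invalid.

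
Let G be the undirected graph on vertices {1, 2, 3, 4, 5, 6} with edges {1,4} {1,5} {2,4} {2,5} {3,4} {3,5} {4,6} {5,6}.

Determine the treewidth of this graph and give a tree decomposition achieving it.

Every bag has size at most 3, so the width is 3 − 1 = 2 and tw(G) ≤ 2. Since 5–1–4–6–5 is a cycle in G, G is not acyclic. Forests are exactly the graphs of treewidth ≤ 1, so tw(G) ≥ 2. Therefore the treewidth is 2.

Treewidth 2.
Bags: B1 = {1, 4, 5}  B2 = {4, 5, 6}  B3 = {2, 4, 5}  B4 = {3, 4, 5}
Tree: B1–B2, B2–B3, B3–B4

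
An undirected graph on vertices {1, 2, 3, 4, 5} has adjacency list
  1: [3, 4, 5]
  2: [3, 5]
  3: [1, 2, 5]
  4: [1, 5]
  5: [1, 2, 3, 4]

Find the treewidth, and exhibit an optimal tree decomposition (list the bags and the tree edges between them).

Treewidth 2.
One optimal decomposition is:
Bags: B1 = {1, 4, 5}  B2 = {1, 3, 5}  B3 = {2, 3, 5}
Tree: B1–B2, B2–B3

The largest bag has 3 vertices, giving width 2; this decomposition certifies tw(G) ≤ 2. Conversely, {1, 3, 5} is a clique of size 3, and the vertices of any clique must share a bag in every tree decomposition; so some bag has ≥ 3 vertices and tw(G) ≥ 2. The upper and lower bounds meet at 2, so that is the treewidth.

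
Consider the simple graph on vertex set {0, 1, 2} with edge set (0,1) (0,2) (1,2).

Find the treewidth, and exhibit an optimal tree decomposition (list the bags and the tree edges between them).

A single bag containing all 3 vertices is trivially a valid decomposition of width 2. Conversely, {0, 1, 2} is a clique of size 3, and the vertices of any clique must share a bag in every tree decomposition; so some bag has ≥ 3 vertices and tw(G) ≥ 2. Combining the bounds, tw(G) = 2.

Treewidth 2.
Bags: B1 = {0, 1, 2}
Tree: (single bag)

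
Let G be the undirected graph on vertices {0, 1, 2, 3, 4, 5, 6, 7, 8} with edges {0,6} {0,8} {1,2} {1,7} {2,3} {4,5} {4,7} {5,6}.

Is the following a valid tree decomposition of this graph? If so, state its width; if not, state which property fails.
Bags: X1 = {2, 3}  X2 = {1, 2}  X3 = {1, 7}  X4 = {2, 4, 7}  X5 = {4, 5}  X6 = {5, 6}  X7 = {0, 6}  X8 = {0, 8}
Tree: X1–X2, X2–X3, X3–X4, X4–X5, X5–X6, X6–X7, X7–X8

A tree decomposition must satisfy three properties: every vertex lies in some bag; for every edge, both endpoints lie together in some bag; and for every vertex, the bags containing it form a connected subtree. Here bags containing vertex 2 are not connected in the tree, so the decomposition is invalid.

No — bags containing vertex 2 are not connected in the tree.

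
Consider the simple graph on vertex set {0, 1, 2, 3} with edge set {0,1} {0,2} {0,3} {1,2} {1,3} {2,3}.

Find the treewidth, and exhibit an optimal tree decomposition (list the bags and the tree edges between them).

With just one bag of size 4, the width is 4 − 1 = 3, so tw(G) ≤ 3. On the other hand G contains the 4-clique {0, 1, 2, 3}. A clique must lie in a single bag of any decomposition, so no decomposition can have width below 3. Therefore the treewidth is 3.

Treewidth 3.
Bags: B1 = {0, 1, 2, 3}
Tree: (single bag)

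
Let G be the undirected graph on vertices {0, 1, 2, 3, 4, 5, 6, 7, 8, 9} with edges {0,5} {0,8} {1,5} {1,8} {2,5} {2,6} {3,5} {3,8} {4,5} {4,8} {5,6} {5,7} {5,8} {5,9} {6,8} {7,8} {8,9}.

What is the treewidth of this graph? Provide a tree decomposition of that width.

Every bag has size at most 3, so the width is 3 − 1 = 2 and tw(G) ≤ 2. For the lower bound, the 3 vertices {0, 5, 8} are pairwise adjacent, and any tree decomposition puts a clique entirely inside one bag — forcing width ≥ 2. Hence tw(G) = 2 exactly.

Treewidth 2.
Bags: B1 = {5, 6, 8}  B2 = {0, 5, 8}  B3 = {5, 7, 8}  B4 = {2, 5, 6}  B5 = {1, 5, 8}  B6 = {4, 5, 8}  B7 = {3, 5, 8}  B8 = {5, 8, 9}
Tree: B1–B2, B2–B3, B1–B4, B2–B5, B1–B6, B1–B7, B7–B8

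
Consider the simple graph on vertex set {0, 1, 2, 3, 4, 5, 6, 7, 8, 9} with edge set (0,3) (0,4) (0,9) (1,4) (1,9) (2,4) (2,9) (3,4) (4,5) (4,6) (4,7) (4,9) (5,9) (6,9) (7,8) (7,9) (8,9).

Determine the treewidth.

A width-2 tree decomposition is:
Bags: B1 = {4, 7, 9}  B2 = {4, 6, 9}  B3 = {1, 4, 9}  B4 = {0, 4, 9}  B5 = {7, 8, 9}  B6 = {2, 4, 9}  B7 = {4, 5, 9}  B8 = {0, 3, 4}
Tree: B1–B2, B1–B3, B1–B4, B1–B5, B3–B6, B6–B7, B4–B8
Each bag holds 3 vertices, so the decomposition has width 2, which upper-bounds the treewidth. For the lower bound, the 3 vertices {7, 8, 9} are pairwise adjacent, and any tree decomposition puts a clique entirely inside one bag — forcing width ≥ 2. Hence tw(G) = 2 exactly.

2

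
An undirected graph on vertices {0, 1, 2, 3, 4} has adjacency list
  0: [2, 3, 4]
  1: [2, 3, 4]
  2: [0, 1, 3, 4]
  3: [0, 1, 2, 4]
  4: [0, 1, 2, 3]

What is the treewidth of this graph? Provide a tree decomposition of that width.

Treewidth 3.
One optimal decomposition is:
Bags: B1 = {1, 2, 3, 4}  B2 = {0, 2, 3, 4}
Tree: B1–B2

The largest bag has 4 vertices, giving width 3; this decomposition certifies tw(G) ≤ 3. For the lower bound, the 4 vertices {0, 2, 3, 4} are pairwise adjacent, and any tree decomposition puts a clique entirely inside one bag — forcing width ≥ 3. The upper and lower bounds meet at 3, so that is the treewidth.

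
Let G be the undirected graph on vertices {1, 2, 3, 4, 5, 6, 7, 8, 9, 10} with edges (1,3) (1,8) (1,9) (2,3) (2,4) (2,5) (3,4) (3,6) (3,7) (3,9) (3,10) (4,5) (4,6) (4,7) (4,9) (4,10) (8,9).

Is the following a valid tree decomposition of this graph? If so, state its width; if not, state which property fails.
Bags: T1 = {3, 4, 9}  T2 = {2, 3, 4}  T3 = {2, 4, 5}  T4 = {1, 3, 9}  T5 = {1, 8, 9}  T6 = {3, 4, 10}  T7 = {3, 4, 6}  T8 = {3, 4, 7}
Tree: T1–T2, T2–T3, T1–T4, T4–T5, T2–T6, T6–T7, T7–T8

Yes; width 2.

Every vertex of G appears in some bag (union = {1, 2, 3, 4, 5, 6, 7, 8, 9, 10}); every edge is covered by a bag; and for each vertex v the set of bags containing v is connected in the bag tree. The decomposition is therefore valid. The largest bag has 3 vertices, so the width is 2.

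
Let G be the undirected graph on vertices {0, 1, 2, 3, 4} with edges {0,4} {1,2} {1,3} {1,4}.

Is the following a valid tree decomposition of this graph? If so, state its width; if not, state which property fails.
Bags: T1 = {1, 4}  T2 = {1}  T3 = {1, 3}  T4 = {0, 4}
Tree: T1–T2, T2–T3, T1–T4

A tree decomposition must satisfy three properties: every vertex lies in some bag; for every edge, both endpoints lie together in some bag; and for every vertex, the bags containing it form a connected subtree. Here vertex 2 appears in no bag, so the decomposition is invalid.

No — vertex 2 appears in no bag.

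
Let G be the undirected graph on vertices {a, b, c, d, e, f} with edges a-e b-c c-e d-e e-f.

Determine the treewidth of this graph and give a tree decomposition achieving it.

Every bag has size at most 2, so the width is 2 − 1 = 1 and tw(G) ≤ 1. Any graph with an edge has treewidth ≥ 1, and G has the edge e–c. The upper and lower bounds meet at 1, so that is the treewidth.

Treewidth 1.
One such decomposition:
Bags: B1 = {c, e}  B2 = {a, e}  B3 = {e, f}  B4 = {d, e}  B5 = {b, c}
Tree: B1–B2, B2–B3, B1–B4, B1–B5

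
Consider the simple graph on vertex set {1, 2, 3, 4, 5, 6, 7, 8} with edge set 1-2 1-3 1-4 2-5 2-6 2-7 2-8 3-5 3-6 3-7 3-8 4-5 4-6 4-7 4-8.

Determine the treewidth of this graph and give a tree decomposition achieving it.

Every bag has size at most 4, so the width is 4 − 1 = 3 and tw(G) ≤ 3. For the lower bound: the 4 vertex sets {2,8}, {3,6}, {4}, {7} are disjoint, each induces a connected subgraph, and every pair is joined by at least one edge of G. Contracting each set to a single vertex therefore yields K_{4} as a minor, and since treewidth is minor-monotone, tw(G) ≥ tw(K_{4}) = 3. Therefore the treewidth is 3.

Treewidth 3.
One optimal decomposition is:
Bags: B1 = {2, 3, 4, 8}  B2 = {2, 3, 4, 6}  B3 = {2, 3, 4, 7}  B4 = {1, 2, 3, 4}  B5 = {2, 3, 4, 5}
Tree: B1–B2, B2–B3, B3–B4, B4–B5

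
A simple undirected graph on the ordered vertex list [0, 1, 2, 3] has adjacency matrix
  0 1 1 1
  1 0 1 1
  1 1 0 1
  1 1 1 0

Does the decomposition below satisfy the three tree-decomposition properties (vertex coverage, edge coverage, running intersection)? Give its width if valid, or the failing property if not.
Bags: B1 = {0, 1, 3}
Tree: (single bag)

A tree decomposition must satisfy three properties: every vertex lies in some bag; for every edge, both endpoints lie together in some bag; and for every vertex, the bags containing it form a connected subtree. Here vertex 2 appears in no bag, so the decomposition is invalid.

No — vertex 2 appears in no bag.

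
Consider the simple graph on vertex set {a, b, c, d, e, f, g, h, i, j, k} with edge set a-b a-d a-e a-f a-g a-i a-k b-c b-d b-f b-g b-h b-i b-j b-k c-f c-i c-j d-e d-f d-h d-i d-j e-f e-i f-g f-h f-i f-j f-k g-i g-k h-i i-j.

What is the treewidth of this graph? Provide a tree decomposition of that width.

Each bag holds 5 vertices, so the decomposition has width 4, which upper-bounds the treewidth. For the lower bound, the 5 vertices {a, d, e, f, i} are pairwise adjacent, and any tree decomposition puts a clique entirely inside one bag — forcing width ≥ 4. Hence tw(G) = 4 exactly.

Treewidth 4.
Bags: B1 = {b, d, f, i, j}  B2 = {a, b, d, f, i}  B3 = {b, c, f, i, j}  B4 = {a, b, f, g, i}  B5 = {a, b, f, g, k}  B6 = {b, d, f, h, i}  B7 = {a, d, e, f, i}
Tree: B1–B2, B1–B3, B2–B4, B4–B5, B2–B6, B2–B7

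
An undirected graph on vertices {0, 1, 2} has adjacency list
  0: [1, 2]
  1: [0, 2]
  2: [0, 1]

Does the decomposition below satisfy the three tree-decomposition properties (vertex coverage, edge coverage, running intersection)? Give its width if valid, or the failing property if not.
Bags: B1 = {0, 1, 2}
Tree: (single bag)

Yes; width 2.

Every vertex of G appears in some bag (union = {0, 1, 2}); every edge is covered by a bag; and for each vertex v the set of bags containing v is connected in the bag tree. The decomposition is therefore valid. The largest bag has 3 vertices, so the width is 2.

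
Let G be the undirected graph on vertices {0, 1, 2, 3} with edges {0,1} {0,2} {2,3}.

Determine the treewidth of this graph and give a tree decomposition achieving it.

The largest bag has 2 vertices, giving width 1; this decomposition certifies tw(G) ≤ 1. Any graph with an edge has treewidth ≥ 1, and G has the edge 3–2. Combining the bounds, tw(G) = 1.

Treewidth 1.
One optimal decomposition is:
Bags: B1 = {2, 3}  B2 = {0, 2}  B3 = {0, 1}
Tree: B1–B2, B2–B3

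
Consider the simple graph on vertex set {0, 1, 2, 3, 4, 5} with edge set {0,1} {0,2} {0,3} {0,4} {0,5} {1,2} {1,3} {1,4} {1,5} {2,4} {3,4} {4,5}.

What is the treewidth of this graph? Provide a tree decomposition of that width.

Treewidth 3.
One optimal decomposition is:
Bags: B1 = {0, 1, 4, 5}  B2 = {0, 1, 3, 4}  B3 = {0, 1, 2, 4}
Tree: B1–B2, B2–B3

Each bag holds 4 vertices, so the decomposition has width 3, which upper-bounds the treewidth. Conversely, {0, 1, 2, 4} is a clique of size 4, and the vertices of any clique must share a bag in every tree decomposition; so some bag has ≥ 4 vertices and tw(G) ≥ 3. Combining the bounds, tw(G) = 3.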